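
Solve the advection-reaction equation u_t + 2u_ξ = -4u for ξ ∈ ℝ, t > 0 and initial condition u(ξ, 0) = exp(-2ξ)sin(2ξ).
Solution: Substitute u = exp(-2ξ)w.
Then u_ξ = exp(-2ξ)(w_ξ - 2w), u_t = exp(-2ξ)w_t; substituting and dividing by exp(-2ξ), the lower-order terms cancel: w_t + 2w_ξ = 0 (standard advection equation).
Data for w: w(ξ,0) = exp(2ξ)u(ξ,0) = sin(2ξ).
By characteristics (dξ/dt = 2), w(ξ,t) = f(ξ - 2t) with f = w(·, 0).
So w(ξ,t) = -sin(4t - 2ξ), and u(ξ,t) = exp(-2ξ)w(ξ,t).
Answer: u(ξ, t) = -exp(-2ξ)sin(4t - 2ξ)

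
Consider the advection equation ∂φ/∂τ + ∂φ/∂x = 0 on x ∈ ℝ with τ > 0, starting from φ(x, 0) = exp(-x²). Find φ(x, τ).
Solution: By method of characteristics (waves move right with speed 1):
Along characteristics x - τ = const, φ is constant, so φ(x,τ) = f(x - τ) with f = φ(·, 0).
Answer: φ(x, τ) = exp(-(x - τ)²)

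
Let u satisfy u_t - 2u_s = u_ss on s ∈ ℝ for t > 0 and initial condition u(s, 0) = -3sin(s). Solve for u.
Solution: Moving frame: η = s + 2t, σ = t, u = w(η,σ), so u_t = w_σ + 2w_η and u_ss = w_ηη.
Hence u_t - 2u_s = w_σ and the PDE becomes the heat equation w_σ = w_ηη on η ∈ ℝ.
Initial data: w(η,0) = u(η,0) = -3sin(η). Each mode sin(nη) decays as exp(-n²σ) on ℝ, so w(η,σ) = Σ c_n exp(-n²σ) sin(nη) with c_1=-3: w(η,σ) = -3exp(-σ)sin(η).
Substituting back: u(s,t) = w(s + 2t, t).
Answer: u(s, t) = -3exp(-t)sin(s + 2t)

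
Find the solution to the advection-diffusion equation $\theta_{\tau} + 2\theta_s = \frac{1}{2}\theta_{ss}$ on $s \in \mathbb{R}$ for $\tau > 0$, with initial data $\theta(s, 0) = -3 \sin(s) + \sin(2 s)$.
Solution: Moving frame: $\eta = s - 2\tau$, $\sigma = \tau$, $\theta = u(\eta,\sigma)$, so $\theta_{\tau} = u_{\sigma} - 2u_{\eta}$ and $\theta_{ss} = u_{\eta\eta}$.
Hence $\theta_{\tau} + 2\theta_s = u_{\sigma}$ and the PDE becomes the heat equation $u_{\sigma} = \frac{1}{2}u_{\eta\eta}$ on $\eta \in \mathbb{R}$.
Initial data: $u(\eta,0) = \theta(\eta,0) = -3 \sin(\eta) + \sin(2 \eta)$. Each mode $\sin(n\eta)$ decays as $e^{-n^2\sigma/2}$ on $\mathbb{R}$, so $u(\eta,\sigma) = \sum c_n e^{-n^2\sigma/2} \sin(n\eta)$ with $c_1=-3, c_2=1$: $u(\eta,\sigma) = e^{-2 \sigma} \sin(2 \eta) - 3 e^{-\sigma/2} \sin(\eta)$.
Substituting back: $\theta(s,\tau) = u(s - 2\tau, \tau)$.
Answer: $\theta(s, \tau) = - e^{-2 \tau} \sin(4 \tau - 2 s) + 3 e^{-\tau/2} \sin(2 \tau - s)$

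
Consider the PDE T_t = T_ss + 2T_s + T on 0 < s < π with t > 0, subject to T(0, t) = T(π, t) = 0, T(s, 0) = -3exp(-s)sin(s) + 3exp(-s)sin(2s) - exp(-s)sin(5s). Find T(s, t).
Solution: Substitute T = exp(-s)u.
Then T_s = exp(-s)(u_s - u), T_ss = exp(-s)(u_ss - 2u_s + u), T_t = exp(-s)u_t; substituting and dividing by exp(-s), the lower-order terms cancel: u_t = u_ss (standard heat equation).
Data for u: u(s,0) = exp(s)T(s,0) = -3sin(s) + 3sin(2s) - sin(5s). The boundary conditions carry over: u(0,t) = u(π,t) = 0.
Separating variables: u = Σ c_n exp(-n²t) sin(ns). From u(s,0) = -3sin(s) + 3sin(2s) - sin(5s): c_1=-3, c_2=3, c_5=-1.
So u(s,t) = -3exp(-t)sin(s) + 3exp(-4t)sin(2s) - exp(-25t)sin(5s), and T(s,t) = exp(-s)u(s,t).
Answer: T(s, t) = -3exp(-s)exp(-t)sin(s) + 3exp(-s)exp(-4t)sin(2s) - exp(-s)exp(-25t)sin(5s)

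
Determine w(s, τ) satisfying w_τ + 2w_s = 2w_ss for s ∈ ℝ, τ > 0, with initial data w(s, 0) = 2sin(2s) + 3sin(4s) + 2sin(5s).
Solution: Moving frame: η = s - 2τ, σ = τ, w = u(η,σ), so w_τ = u_σ - 2u_η and w_ss = u_ηη.
Hence w_τ + 2w_s = u_σ and the PDE becomes the heat equation u_σ = 2u_ηη on η ∈ ℝ.
Initial data: u(η,0) = w(η,0) = 2sin(2η) + 3sin(4η) + 2sin(5η). Each mode sin(nη) decays as exp(-2n²σ) on ℝ, so u(η,σ) = Σ c_n exp(-2n²σ) sin(nη) with c_2=2, c_4=3, c_5=2: u(η,σ) = 2exp(-8σ)sin(2η) + 3exp(-32σ)sin(4η) + 2exp(-50σ)sin(5η).
Substituting back: w(s,τ) = u(s - 2τ, τ).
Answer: w(s, τ) = 2exp(-8τ)sin(2s - 4τ) + 3exp(-32τ)sin(4s - 8τ) + 2exp(-50τ)sin(5s - 10τ)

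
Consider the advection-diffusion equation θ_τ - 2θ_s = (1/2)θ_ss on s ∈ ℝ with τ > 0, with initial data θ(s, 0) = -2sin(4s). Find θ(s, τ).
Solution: Change to a moving frame: let η = s + 2τ, σ = τ and write θ(s,τ) = u(η,σ).
By the chain rule θ_τ = u_σ + 2u_η, θ_s = u_η, θ_ss = u_ηη.
Then θ_τ - 2θ_s = u_σ: the advection term cancels and the PDE becomes the heat equation u_σ = (1/2)u_ηη on η ∈ ℝ.
Initial data: u(η,0) = θ(η,0) = -2sin(4η).
On η ∈ ℝ each mode satisfies (sin(nη))″ = -n² sin(nη), so exp(-n²σ/2) sin(nη) solves the heat equation; by superposition u(η,σ) = Σ c_n exp(-n²σ/2) sin(nη).
Reading off the coefficients: c_4=-2, so u(η,σ) = -2exp(-8σ)sin(4η).
Substituting back η = s + 2τ, σ = τ: θ(s,τ) = u(s + 2τ, τ).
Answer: θ(s, τ) = -2exp(-8τ)sin(4s + 8τ)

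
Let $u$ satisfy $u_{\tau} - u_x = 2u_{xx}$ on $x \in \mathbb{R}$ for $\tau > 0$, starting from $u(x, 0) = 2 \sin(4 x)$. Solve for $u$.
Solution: Change to a moving frame: let $\eta = x + \tau$, $\sigma = \tau$ and write $u(x,\tau) = w(\eta,\sigma)$.
By the chain rule $u_{\tau} = w_{\sigma} + w_{\eta}$, $u_x = w_{\eta}$, $u_{xx} = w_{\eta\eta}$.
Then $u_{\tau} - u_x = w_{\sigma}$: the advection term cancels and the PDE becomes the heat equation $w_{\sigma} = 2w_{\eta\eta}$ on $\eta \in \mathbb{R}$.
Initial data: $w(\eta,0) = u(\eta,0) = 2 \sin(4 \eta)$.
On $\eta \in \mathbb{R}$ each mode satisfies $(\sin(n\eta))'' = -n^2 \sin(n\eta)$, so $e^{-2n^2\sigma} \sin(n\eta)$ solves the heat equation; by superposition $w(\eta,\sigma) = \sum c_n e^{-2n^2\sigma} \sin(n\eta)$.
Reading off the coefficients: $c_4=2$, so $w(\eta,\sigma) = 2 e^{-32 \sigma} \sin(4 \eta)$.
Substituting back $\eta = x + \tau$, $\sigma = \tau$: $u(x,\tau) = w(x + \tau, \tau)$.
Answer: $u(x, \tau) = 2 e^{-32 \tau} \sin(4 \tau + 4 x)$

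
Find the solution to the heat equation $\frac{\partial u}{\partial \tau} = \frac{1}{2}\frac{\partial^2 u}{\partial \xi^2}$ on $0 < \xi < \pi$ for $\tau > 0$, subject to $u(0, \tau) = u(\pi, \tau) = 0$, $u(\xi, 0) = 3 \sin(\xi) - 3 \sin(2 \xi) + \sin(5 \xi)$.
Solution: Separating variables: $u = \sum c_n e^{-n^2\tau/2} \sin(n\xi)$. From $u(\xi,0) = 3 \sin(\xi) - 3 \sin(2 \xi) + \sin(5 \xi)$: $c_1=3, c_2=-3, c_5=1$.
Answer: $u(\xi, \tau) = -3 e^{-2 \tau} \sin(2 \xi) + 3 e^{-\tau/2} \sin(\xi) + e^{-25 \tau/2} \sin(5 \xi)$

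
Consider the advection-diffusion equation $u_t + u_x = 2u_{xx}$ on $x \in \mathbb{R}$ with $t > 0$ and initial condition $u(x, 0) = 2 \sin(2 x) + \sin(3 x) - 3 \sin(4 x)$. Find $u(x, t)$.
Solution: Moving frame: $\eta = x - t$, $\sigma = t$, $u = w(\eta,\sigma)$, so $u_t = w_{\sigma} - w_{\eta}$ and $u_{xx} = w_{\eta\eta}$.
Hence $u_t + u_x = w_{\sigma}$ and the PDE becomes the heat equation $w_{\sigma} = 2w_{\eta\eta}$ on $\eta \in \mathbb{R}$.
Initial data: $w(\eta,0) = u(\eta,0) = 2 \sin(2 \eta) + \sin(3 \eta) - 3 \sin(4 \eta)$. Each mode $\sin(n\eta)$ decays as $e^{-2n^2\sigma}$ on $\mathbb{R}$, so $w(\eta,\sigma) = \sum c_n e^{-2n^2\sigma} \sin(n\eta)$ with $c_2=2, c_3=1, c_4=-3$: $w(\eta,\sigma) = 2 e^{-8 \sigma} \sin(2 \eta) + e^{-18 \sigma} \sin(3 \eta) - 3 e^{-32 \sigma} \sin(4 \eta)$.
Substituting back: $u(x,t) = w(x - t, t)$.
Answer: $u(x, t) = -2 e^{-8 t} \sin(2 t - 2 x) -  e^{-18 t} \sin(3 t - 3 x) + 3 e^{-32 t} \sin(4 t - 4 x)$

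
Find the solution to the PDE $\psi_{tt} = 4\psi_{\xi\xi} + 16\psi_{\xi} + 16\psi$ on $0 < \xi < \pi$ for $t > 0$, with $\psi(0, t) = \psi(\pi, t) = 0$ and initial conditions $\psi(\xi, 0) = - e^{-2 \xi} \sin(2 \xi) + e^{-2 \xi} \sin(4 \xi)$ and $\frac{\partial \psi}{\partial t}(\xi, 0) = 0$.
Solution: Substitute $\psi = e^{-2\xi}u$.
Then $\psi_{\xi} = e^{-2\xi}(u_{\xi} - 2u)$, $\psi_{\xi\xi} = e^{-2\xi}(u_{\xi\xi} - 4u_{\xi} + 4u)$, $\psi_{tt} = e^{-2\xi}u_{tt}$; substituting and dividing by $e^{-2\xi}$, the lower-order terms cancel: $u_{tt} = 4u_{\xi\xi}$ (standard wave equation).
Data for $u$: $u(\xi,0) = e^{2\xi}\psi(\xi,0) = - \sin(2 \xi) + \sin(4 \xi)$; $u_t(\xi,0) = e^{2\xi}\psi_t(\xi,0) = 0$. The boundary conditions carry over: $u(0,t) = u(\pi,t) = 0$.
Separating variables: $u = \sum [A_n \cos(\omega_n t) + B_n \sin(\omega_n t)] \sin(n\xi)$, $\omega_n = 2n$. From ICs: $A_2=-1, A_4=1$.
So $u(\xi,t) = - \sin(2 \xi) \cos(4 t) + \sin(4 \xi) \cos(8 t)$, and $\psi(\xi,t) = e^{-2\xi}u(\xi,t)$.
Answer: $\psi(\xi, t) = - e^{-2 \xi} \sin(2 \xi) \cos(4 t) + e^{-2 \xi} \sin(4 \xi) \cos(8 t)$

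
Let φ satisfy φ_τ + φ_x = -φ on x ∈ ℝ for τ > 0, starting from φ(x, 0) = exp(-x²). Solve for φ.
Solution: Substitute φ = exp(-τ)u, i.e. u = exp(τ)φ.
By the product rule, φ_τ = exp(-τ)(u_τ - u), φ_x = exp(-τ)u_x.
Substituting into the PDE and dividing by exp(-τ): u_τ - u + u_x = -u.
The lower-order terms cancel, leaving the standard advection equation u_τ + u_x = 0.
Initial data for u: u(x,0) = φ(x,0) = exp(-x²).
Solve for u:
  By method of characteristics (waves move right with speed 1):
  Along characteristics x - τ = const, u is constant, so u(x,τ) = f(x - τ) with f = u(·, 0).
Hence u(x,τ) = exp(-(x - τ)²).
Transform back: φ(x,τ) = exp(-τ)u(x,τ).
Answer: φ(x, τ) = exp(-τ)exp(-(x - τ)²)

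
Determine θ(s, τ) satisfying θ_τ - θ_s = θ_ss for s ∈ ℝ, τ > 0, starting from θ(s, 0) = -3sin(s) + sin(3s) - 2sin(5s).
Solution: Change to a moving frame: let η = s + τ, σ = τ and write θ(s,τ) = u(η,σ).
By the chain rule θ_τ = u_σ + u_η, θ_s = u_η, θ_ss = u_ηη.
Then θ_τ - θ_s = u_σ: the advection term cancels and the PDE becomes the heat equation u_σ = u_ηη on η ∈ ℝ.
Initial data: u(η,0) = θ(η,0) = -3sin(η) + sin(3η) - 2sin(5η).
On η ∈ ℝ each mode satisfies (sin(nη))″ = -n² sin(nη), so exp(-n²σ) sin(nη) solves the heat equation; by superposition u(η,σ) = Σ c_n exp(-n²σ) sin(nη).
Reading off the coefficients: c_1=-3, c_3=1, c_5=-2, so u(η,σ) = -3exp(-σ)sin(η) + exp(-9σ)sin(3η) - 2exp(-25σ)sin(5η).
Substituting back η = s + τ, σ = τ: θ(s,τ) = u(s + τ, τ).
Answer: θ(s, τ) = -3exp(-τ)sin(s + τ) + exp(-9τ)sin(3s + 3τ) - 2exp(-25τ)sin(5s + 5τ)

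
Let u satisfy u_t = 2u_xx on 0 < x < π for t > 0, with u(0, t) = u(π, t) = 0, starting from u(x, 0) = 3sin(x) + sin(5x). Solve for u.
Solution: Using separation of variables u = X(x)T(t):
Eigenfunctions: sin(nx), n = 1, 2, 3, ...
General solution: u(x, t) = Σ c_n sin(nx) exp(-2n² t)
Matching u(x,0) = 3sin(x) + sin(5x) term by term: c_1=3, c_5=1.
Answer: u(x, t) = 3exp(-2t)sin(x) + exp(-50t)sin(5x)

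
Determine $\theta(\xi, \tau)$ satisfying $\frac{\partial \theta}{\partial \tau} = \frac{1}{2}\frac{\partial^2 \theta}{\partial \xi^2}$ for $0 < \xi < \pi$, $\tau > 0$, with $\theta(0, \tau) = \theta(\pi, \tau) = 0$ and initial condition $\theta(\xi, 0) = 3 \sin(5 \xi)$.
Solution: Using separation of variables $\theta = X(\xi)G(\tau)$:
Eigenfunctions: $\sin(n\xi)$, $n = 1, 2, 3, \ldots$
General solution: $\theta(\xi, \tau) = \sum c_n \sin(n\xi) e^{-n^2 \tau/2}$
Matching $\theta(\xi,0) = 3 \sin(5 \xi)$ term by term: $c_5=3$.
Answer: $\theta(\xi, \tau) = 3 e^{-25 \tau/2} \sin(5 \xi)$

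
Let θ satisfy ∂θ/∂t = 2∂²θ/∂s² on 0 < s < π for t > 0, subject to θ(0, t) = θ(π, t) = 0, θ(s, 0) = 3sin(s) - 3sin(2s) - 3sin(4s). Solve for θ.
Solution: Separating variables: θ = Σ c_n exp(-2n²t) sin(ns). From θ(s,0) = 3sin(s) - 3sin(2s) - 3sin(4s): c_1=3, c_2=-3, c_4=-3.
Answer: θ(s, t) = 3exp(-2t)sin(s) - 3exp(-8t)sin(2s) - 3exp(-32t)sin(4s)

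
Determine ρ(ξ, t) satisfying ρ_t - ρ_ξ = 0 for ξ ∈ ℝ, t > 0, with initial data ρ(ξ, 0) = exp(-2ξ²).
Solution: By characteristics (dξ/dt = -1), ρ(ξ,t) = f(ξ + t) with f = ρ(·, 0).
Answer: ρ(ξ, t) = exp(-2(t + ξ)²)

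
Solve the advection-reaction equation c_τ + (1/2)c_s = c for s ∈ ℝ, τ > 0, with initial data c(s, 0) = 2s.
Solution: Substitute c = exp(τ)u.
Then c_τ = exp(τ)(u_τ + u), c_s = exp(τ)u_s; substituting and dividing by exp(τ), the lower-order terms cancel: u_τ + (1/2)u_s = 0 (standard advection equation).
Data for u: u(s,0) = c(s,0) = 2s.
By characteristics (ds/dτ = 1/2), u(s,τ) = f(s - (1/2)τ) with f = u(·, 0).
So u(s,τ) = 2s - τ, and c(s,τ) = exp(τ)u(s,τ).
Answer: c(s, τ) = 2sexp(τ) - τexp(τ)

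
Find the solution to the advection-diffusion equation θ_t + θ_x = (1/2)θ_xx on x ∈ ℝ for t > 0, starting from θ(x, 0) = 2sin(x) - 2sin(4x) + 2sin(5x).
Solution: Moving frame: η = x - t, σ = t, θ = u(η,σ), so θ_t = u_σ - u_η and θ_xx = u_ηη.
Hence θ_t + θ_x = u_σ and the PDE becomes the heat equation u_σ = (1/2)u_ηη on η ∈ ℝ.
Initial data: u(η,0) = θ(η,0) = 2sin(η) - 2sin(4η) + 2sin(5η). Each mode sin(nη) decays as exp(-n²σ/2) on ℝ, so u(η,σ) = Σ c_n exp(-n²σ/2) sin(nη) with c_1=2, c_4=-2, c_5=2: u(η,σ) = -2exp(-8σ)sin(4η) + 2exp(-σ/2)sin(η) + 2exp(-25σ/2)sin(5η).
Substituting back: θ(x,t) = u(x - t, t).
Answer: θ(x, t) = 2exp(-8t)sin(4t - 4x) - 2exp(-t/2)sin(t - x) - 2exp(-25t/2)sin(5t - 5x)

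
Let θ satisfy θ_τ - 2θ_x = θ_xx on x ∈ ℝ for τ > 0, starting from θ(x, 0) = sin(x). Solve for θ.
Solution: Moving frame: η = x + 2τ, σ = τ, θ = u(η,σ), so θ_τ = u_σ + 2u_η and θ_xx = u_ηη.
Hence θ_τ - 2θ_x = u_σ and the PDE becomes the heat equation u_σ = u_ηη on η ∈ ℝ.
Initial data: u(η,0) = θ(η,0) = sin(η). Each mode sin(nη) decays as exp(-n²σ) on ℝ, so u(η,σ) = Σ c_n exp(-n²σ) sin(nη) with c_1=1: u(η,σ) = exp(-σ)sin(η).
Substituting back: θ(x,τ) = u(x + 2τ, τ).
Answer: θ(x, τ) = exp(-τ)sin(x + 2τ)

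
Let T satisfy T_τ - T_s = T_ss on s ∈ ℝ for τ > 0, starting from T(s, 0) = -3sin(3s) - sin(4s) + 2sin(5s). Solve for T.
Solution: Change to a moving frame: let η = s + τ, σ = τ and write T(s,τ) = u(η,σ).
By the chain rule T_τ = u_σ + u_η, T_s = u_η, T_ss = u_ηη.
Then T_τ - T_s = u_σ: the advection term cancels and the PDE becomes the heat equation u_σ = u_ηη on η ∈ ℝ.
Initial data: u(η,0) = T(η,0) = -3sin(3η) - sin(4η) + 2sin(5η).
On η ∈ ℝ each mode satisfies (sin(nη))″ = -n² sin(nη), so exp(-n²σ) sin(nη) solves the heat equation; by superposition u(η,σ) = Σ c_n exp(-n²σ) sin(nη).
Reading off the coefficients: c_3=-3, c_4=-1, c_5=2, so u(η,σ) = -3exp(-9σ)sin(3η) - exp(-16σ)sin(4η) + 2exp(-25σ)sin(5η).
Substituting back η = s + τ, σ = τ: T(s,τ) = u(s + τ, τ).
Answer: T(s, τ) = -3exp(-9τ)sin(3s + 3τ) - exp(-16τ)sin(4s + 4τ) + 2exp(-25τ)sin(5s + 5τ)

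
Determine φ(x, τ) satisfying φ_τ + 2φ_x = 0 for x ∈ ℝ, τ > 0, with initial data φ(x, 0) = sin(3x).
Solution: By method of characteristics (waves move right with speed 2):
Along characteristics x - 2τ = const, φ is constant, so φ(x,τ) = f(x - 2τ) with f = φ(·, 0).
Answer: φ(x, τ) = sin(3x - 6τ)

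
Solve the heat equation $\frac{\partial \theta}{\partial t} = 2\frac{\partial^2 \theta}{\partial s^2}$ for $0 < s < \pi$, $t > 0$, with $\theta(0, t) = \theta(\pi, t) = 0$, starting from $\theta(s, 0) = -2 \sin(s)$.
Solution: Separating variables: $\theta = \sum c_n e^{-2n^2t} \sin(ns)$. From $\theta(s,0) = -2 \sin(s)$: $c_1=-2$.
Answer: $\theta(s, t) = -2 e^{-2 t} \sin(s)$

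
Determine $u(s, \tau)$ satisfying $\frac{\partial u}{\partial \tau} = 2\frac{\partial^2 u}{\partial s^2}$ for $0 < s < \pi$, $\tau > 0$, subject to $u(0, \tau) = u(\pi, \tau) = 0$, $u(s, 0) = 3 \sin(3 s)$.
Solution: Using separation of variables $u = X(s)T(\tau)$:
Eigenfunctions: $\sin(ns)$, $n = 1, 2, 3, \ldots$
General solution: $u(s, \tau) = \sum c_n \sin(ns) e^{-2n^2 \tau}$
Matching $u(s,0) = 3 \sin(3 s)$ term by term: $c_3=3$.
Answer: $u(s, \tau) = 3 e^{-18 \tau} \sin(3 s)$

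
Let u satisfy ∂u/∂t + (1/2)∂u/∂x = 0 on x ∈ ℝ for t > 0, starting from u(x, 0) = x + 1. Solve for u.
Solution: By characteristics (dx/dt = 1/2), u(x,t) = f(x - (1/2)t) with f = u(·, 0).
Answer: u(x, t) = -(1/2)t + x + 1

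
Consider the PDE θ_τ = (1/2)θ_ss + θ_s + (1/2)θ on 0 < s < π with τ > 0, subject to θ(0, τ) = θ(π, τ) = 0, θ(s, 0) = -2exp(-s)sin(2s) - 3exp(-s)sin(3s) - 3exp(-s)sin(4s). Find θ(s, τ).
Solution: Substitute θ = exp(-s)u, i.e. u = exp(s)θ.
By the product rule, θ_s = exp(-s)(u_s - u), θ_ss = exp(-s)(u_ss - 2u_s + u), θ_τ = exp(-s)u_τ.
Substituting into the PDE and dividing by exp(-s): u_τ = (1/2)(u_ss - 2u_s + u) + (u_s - u) + (1/2)u.
The lower-order terms cancel, leaving the standard heat equation u_τ = (1/2)u_ss.
Initial data for u: u(s,0) = exp(s)θ(s,0) = -2sin(2s) - 3sin(3s) - 3sin(4s). The boundary conditions carry over: u(0,τ) = u(π,τ) = 0.
Solve for u:
  Using separation of variables u = X(s)G(τ):
  Eigenfunctions: sin(ns), n = 1, 2, 3, ...
  General solution: u(s, τ) = Σ c_n sin(ns) exp(-n² τ/2)
  Matching u(s,0) = -2sin(2s) - 3sin(3s) - 3sin(4s) term by term: c_2=-2, c_3=-3, c_4=-3.
Hence u(s,τ) = -2exp(-2τ)sin(2s) - 3exp(-8τ)sin(4s) - 3exp(-9τ/2)sin(3s).
Transform back: θ(s,τ) = exp(-s)u(s,τ).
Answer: θ(s, τ) = -2exp(-s)exp(-2τ)sin(2s) - 3exp(-s)exp(-8τ)sin(4s) - 3exp(-s)exp(-9τ/2)sin(3s)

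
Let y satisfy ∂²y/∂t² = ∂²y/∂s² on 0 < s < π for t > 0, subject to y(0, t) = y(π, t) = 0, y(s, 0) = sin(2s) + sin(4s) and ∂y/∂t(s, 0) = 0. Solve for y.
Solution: Separating variables: y = Σ [A_n cos(ω_n t) + B_n sin(ω_n t)] sin(ns), ω_n = n. From ICs: A_2=1, A_4=1.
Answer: y(s, t) = sin(2s)cos(2t) + sin(4s)cos(4t)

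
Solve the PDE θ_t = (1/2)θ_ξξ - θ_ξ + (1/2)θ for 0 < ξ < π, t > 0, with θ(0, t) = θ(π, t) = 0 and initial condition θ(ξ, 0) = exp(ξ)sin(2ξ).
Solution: Substitute θ = exp(ξ)u.
Then θ_ξ = exp(ξ)(u_ξ + u), θ_ξξ = exp(ξ)(u_ξξ + 2u_ξ + u), θ_t = exp(ξ)u_t; substituting and dividing by exp(ξ), the lower-order terms cancel: u_t = (1/2)u_ξξ (standard heat equation).
Data for u: u(ξ,0) = exp(-ξ)θ(ξ,0) = sin(2ξ). The boundary conditions carry over: u(0,t) = u(π,t) = 0.
Separating variables: u = Σ c_n exp(-n²t/2) sin(nξ). From u(ξ,0) = sin(2ξ): c_2=1.
So u(ξ,t) = exp(-2t)sin(2ξ), and θ(ξ,t) = exp(ξ)u(ξ,t).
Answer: θ(ξ, t) = exp(-2t)exp(ξ)sin(2ξ)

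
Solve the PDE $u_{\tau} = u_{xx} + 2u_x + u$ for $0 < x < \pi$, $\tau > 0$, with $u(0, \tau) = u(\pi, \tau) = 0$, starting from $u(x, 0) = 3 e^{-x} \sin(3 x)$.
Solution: Substitute $u = e^{-x}w$.
Then $u_x = e^{-x}(w_x - w)$, $u_{xx} = e^{-x}(w_{xx} - 2w_x + w)$, $u_{\tau} = e^{-x}w_{\tau}$; substituting and dividing by $e^{-x}$, the lower-order terms cancel: $w_{\tau} = w_{xx}$ (standard heat equation).
Data for $w$: $w(x,0) = e^{x}u(x,0) = 3 \sin(3 x)$. The boundary conditions carry over: $w(0,\tau) = w(\pi,\tau) = 0$.
Separating variables: $w = \sum c_n e^{-n^2\tau} \sin(nx)$. From $w(x,0) = 3 \sin(3 x)$: $c_3=3$.
So $w(x,\tau) = 3 e^{-9 \tau} \sin(3 x)$, and $u(x,\tau) = e^{-x}w(x,\tau)$.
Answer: $u(x, \tau) = 3 e^{-9 \tau} e^{-x} \sin(3 x)$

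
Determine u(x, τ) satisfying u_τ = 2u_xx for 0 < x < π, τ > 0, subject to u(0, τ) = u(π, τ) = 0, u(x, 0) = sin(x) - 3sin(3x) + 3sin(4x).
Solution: Using separation of variables u = X(x)T(τ):
Eigenfunctions: sin(nx), n = 1, 2, 3, ...
General solution: u(x, τ) = Σ c_n sin(nx) exp(-2n² τ)
Matching u(x,0) = sin(x) - 3sin(3x) + 3sin(4x) term by term: c_1=1, c_3=-3, c_4=3.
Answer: u(x, τ) = exp(-2τ)sin(x) - 3exp(-18τ)sin(3x) + 3exp(-32τ)sin(4x)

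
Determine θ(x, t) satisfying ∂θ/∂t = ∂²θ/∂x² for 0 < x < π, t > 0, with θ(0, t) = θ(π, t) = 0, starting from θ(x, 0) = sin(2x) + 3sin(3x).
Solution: Separating variables: θ = Σ c_n exp(-n²t) sin(nx). From θ(x,0) = sin(2x) + 3sin(3x): c_2=1, c_3=3.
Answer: θ(x, t) = exp(-4t)sin(2x) + 3exp(-9t)sin(3x)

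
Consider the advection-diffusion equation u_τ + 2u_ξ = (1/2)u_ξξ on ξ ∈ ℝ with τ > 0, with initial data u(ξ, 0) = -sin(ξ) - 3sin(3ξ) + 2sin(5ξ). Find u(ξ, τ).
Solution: Change to a moving frame: let η = ξ - 2τ, σ = τ and write u(ξ,τ) = w(η,σ).
By the chain rule u_τ = w_σ - 2w_η, u_ξ = w_η, u_ξξ = w_ηη.
Then u_τ + 2u_ξ = w_σ: the advection term cancels and the PDE becomes the heat equation w_σ = (1/2)w_ηη on η ∈ ℝ.
Initial data: w(η,0) = u(η,0) = -sin(η) - 3sin(3η) + 2sin(5η).
On η ∈ ℝ each mode satisfies (sin(nη))″ = -n² sin(nη), so exp(-n²σ/2) sin(nη) solves the heat equation; by superposition w(η,σ) = Σ c_n exp(-n²σ/2) sin(nη).
Reading off the coefficients: c_1=-1, c_3=-3, c_5=2, so w(η,σ) = -exp(-σ/2)sin(η) - 3exp(-9σ/2)sin(3η) + 2exp(-25σ/2)sin(5η).
Substituting back η = ξ - 2τ, σ = τ: u(ξ,τ) = w(ξ - 2τ, τ).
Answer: u(ξ, τ) = -exp(-τ/2)sin(ξ - 2τ) - 3exp(-9τ/2)sin(3ξ - 6τ) + 2exp(-25τ/2)sin(5ξ - 10τ)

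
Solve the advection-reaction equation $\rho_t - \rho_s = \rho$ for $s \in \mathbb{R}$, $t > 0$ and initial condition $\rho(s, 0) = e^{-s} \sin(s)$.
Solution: Substitute $\rho = e^{-s}u$, i.e. $u = e^{s}\rho$.
By the product rule, $\rho_s = e^{-s}(u_s - u)$, $\rho_t = e^{-s}u_t$.
Substituting into the PDE and dividing by $e^{-s}$: $u_t - (u_s - u) = u$.
The lower-order terms cancel, leaving the standard advection equation $u_t - u_s = 0$.
Initial data for $u$: $u(s,0) = e^{s}\rho(s,0) = \sin(s)$.
Solve for $u$:
  By method of characteristics (waves move left with speed 1):
  Along characteristics $s + t =$ const, $u$ is constant, so $u(s,t) = f(s + t)$ with $f = u( \cdot , 0)$.
Hence $u(s,t) = \sin(s + t)$.
Transform back: $\rho(s,t) = e^{-s}u(s,t)$.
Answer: $\rho(s, t) = e^{-s} \sin(s + t)$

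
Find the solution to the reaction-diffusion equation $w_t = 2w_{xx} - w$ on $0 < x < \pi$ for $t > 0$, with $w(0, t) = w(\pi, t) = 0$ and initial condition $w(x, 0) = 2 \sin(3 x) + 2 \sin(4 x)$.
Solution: Substitute $w = e^{-t}u$, i.e. $u = e^{t}w$.
By the product rule, $w_t = e^{-t}(u_t - u)$, $w_{xx} = e^{-t}u_{xx}$.
Substituting into the PDE and dividing by $e^{-t}$: $u_t - u = 2u_{xx} - u$.
The lower-order terms cancel, leaving the standard heat equation $u_t = 2u_{xx}$.
Initial data for $u$: $u(x,0) = w(x,0) = 2 \sin(3 x) + 2 \sin(4 x)$. The boundary conditions carry over: $u(0,t) = u(\pi,t) = 0$.
Solve for $u$:
  Using separation of variables $u = X(x)T(t)$:
  Eigenfunctions: $\sin(nx)$, $n = 1, 2, 3, \ldots$
  General solution: $u(x, t) = \sum c_n \sin(nx) e^{-2n^2 t}$
  Matching $u(x,0) = 2 \sin(3 x) + 2 \sin(4 x)$ term by term: $c_3=2, c_4=2$.
Hence $u(x,t) = 2 e^{-18 t} \sin(3 x) + 2 e^{-32 t} \sin(4 x)$.
Transform back: $w(x,t) = e^{-t}u(x,t)$.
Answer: $w(x, t) = 2 e^{-19 t} \sin(3 x) + 2 e^{-33 t} \sin(4 x)$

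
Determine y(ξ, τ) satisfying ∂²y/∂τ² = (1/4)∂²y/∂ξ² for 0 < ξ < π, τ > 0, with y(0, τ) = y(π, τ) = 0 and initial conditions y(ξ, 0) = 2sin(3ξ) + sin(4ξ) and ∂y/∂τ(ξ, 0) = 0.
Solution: Using separation of variables y = X(ξ)T(τ):
Eigenfunctions: sin(nξ), n = 1, 2, 3, ...
General solution: y(ξ, τ) = Σ [A_n cos(n τ/2) + B_n sin(n τ/2)] sin(nξ)
From y(ξ,0) = 2sin(3ξ) + sin(4ξ): A_3=2, A_4=1. From y_τ(ξ,0) = 0: all B_n = 0.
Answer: y(ξ, τ) = 2sin(3ξ)cos(3τ/2) + sin(4ξ)cos(2τ)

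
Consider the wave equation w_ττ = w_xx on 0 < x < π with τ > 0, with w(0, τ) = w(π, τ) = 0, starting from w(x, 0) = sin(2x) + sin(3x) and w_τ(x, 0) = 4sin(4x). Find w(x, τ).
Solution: Using separation of variables w = X(x)T(τ):
Eigenfunctions: sin(nx), n = 1, 2, 3, ...
General solution: w(x, τ) = Σ [A_n cos(n τ) + B_n sin(n τ)] sin(nx)
From w(x,0) = sin(2x) + sin(3x): A_2=1, A_3=1. From w_τ(x,0) = 4sin(4x), using w_τ(x,0) = Σ ω_n B_n sin(nx) with ω_n = n: B_4 = 4/4 = 1.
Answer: w(x, τ) = sin(2x)cos(2τ) + sin(3x)cos(3τ) + sin(4x)sin(4τ)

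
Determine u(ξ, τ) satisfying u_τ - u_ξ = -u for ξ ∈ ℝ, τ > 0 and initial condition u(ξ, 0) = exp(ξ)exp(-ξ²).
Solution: Substitute u = exp(ξ)w.
Then u_ξ = exp(ξ)(w_ξ + w), u_τ = exp(ξ)w_τ; substituting and dividing by exp(ξ), the lower-order terms cancel: w_τ - w_ξ = 0 (standard advection equation).
Data for w: w(ξ,0) = exp(-ξ)u(ξ,0) = exp(-ξ²).
By characteristics (dξ/dτ = -1), w(ξ,τ) = f(ξ + τ) with f = w(·, 0).
So w(ξ,τ) = exp(-(ξ + τ)²), and u(ξ,τ) = exp(ξ)w(ξ,τ).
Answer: u(ξ, τ) = exp(ξ)exp(-(ξ + τ)²)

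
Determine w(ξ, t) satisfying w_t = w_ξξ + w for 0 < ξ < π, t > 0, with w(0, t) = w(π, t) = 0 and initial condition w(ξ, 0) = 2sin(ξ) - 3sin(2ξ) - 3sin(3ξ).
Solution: Substitute w = exp(t)u.
Then w_t = exp(t)(u_t + u), w_ξξ = exp(t)u_ξξ; substituting and dividing by exp(t), the lower-order terms cancel: u_t = u_ξξ (standard heat equation).
Data for u: u(ξ,0) = w(ξ,0) = 2sin(ξ) - 3sin(2ξ) - 3sin(3ξ). The boundary conditions carry over: u(0,t) = u(π,t) = 0.
Separating variables: u = Σ c_n exp(-n²t) sin(nξ). From u(ξ,0) = 2sin(ξ) - 3sin(2ξ) - 3sin(3ξ): c_1=2, c_2=-3, c_3=-3.
So u(ξ,t) = 2exp(-t)sin(ξ) - 3exp(-4t)sin(2ξ) - 3exp(-9t)sin(3ξ), and w(ξ,t) = exp(t)u(ξ,t).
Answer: w(ξ, t) = 2sin(ξ) - 3exp(-3t)sin(2ξ) - 3exp(-8t)sin(3ξ)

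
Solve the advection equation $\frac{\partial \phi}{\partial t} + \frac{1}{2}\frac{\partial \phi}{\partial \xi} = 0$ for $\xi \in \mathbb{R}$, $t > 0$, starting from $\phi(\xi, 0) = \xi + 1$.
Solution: By characteristics ($d\xi/dt = 1/2$), $\phi(\xi,t) = f(\xi - \frac{1}{2}t)$ with $f = \phi( \cdot , 0)$.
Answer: $\phi(\xi, t) = \xi - \frac{1}{2} t + 1$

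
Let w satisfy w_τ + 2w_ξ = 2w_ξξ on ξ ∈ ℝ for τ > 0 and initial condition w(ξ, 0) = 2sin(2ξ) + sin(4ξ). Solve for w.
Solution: Moving frame: η = ξ - 2τ, σ = τ, w = u(η,σ), so w_τ = u_σ - 2u_η and w_ξξ = u_ηη.
Hence w_τ + 2w_ξ = u_σ and the PDE becomes the heat equation u_σ = 2u_ηη on η ∈ ℝ.
Initial data: u(η,0) = w(η,0) = 2sin(2η) + sin(4η). Each mode sin(nη) decays as exp(-2n²σ) on ℝ, so u(η,σ) = Σ c_n exp(-2n²σ) sin(nη) with c_2=2, c_4=1: u(η,σ) = 2exp(-8σ)sin(2η) + exp(-32σ)sin(4η).
Substituting back: w(ξ,τ) = u(ξ - 2τ, τ).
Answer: w(ξ, τ) = 2exp(-8τ)sin(2ξ - 4τ) + exp(-32τ)sin(4ξ - 8τ)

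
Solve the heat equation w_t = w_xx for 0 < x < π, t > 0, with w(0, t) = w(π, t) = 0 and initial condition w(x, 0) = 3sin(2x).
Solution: Using separation of variables w = X(x)T(t):
Eigenfunctions: sin(nx), n = 1, 2, 3, ...
General solution: w(x, t) = Σ c_n sin(nx) exp(-n² t)
Matching w(x,0) = 3sin(2x) term by term: c_2=3.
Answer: w(x, t) = 3exp(-4t)sin(2x)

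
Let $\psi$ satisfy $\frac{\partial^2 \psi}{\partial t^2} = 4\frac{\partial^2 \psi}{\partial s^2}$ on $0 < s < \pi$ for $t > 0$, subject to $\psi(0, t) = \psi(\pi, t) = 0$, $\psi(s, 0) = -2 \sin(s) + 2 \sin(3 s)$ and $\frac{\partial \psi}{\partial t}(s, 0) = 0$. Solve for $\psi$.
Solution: Using separation of variables $\psi = X(s)T(t)$:
Eigenfunctions: $\sin(ns)$, $n = 1, 2, 3, \ldots$
General solution: $\psi(s, t) = \sum [A_n \cos(2n t) + B_n \sin(2n t)] \sin(ns)$
From $\psi(s,0) = -2 \sin(s) + 2 \sin(3 s)$: $A_1=-2, A_3=2$. From $\psi_t(s,0) = 0$: all $B_n = 0$.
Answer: $\psi(s, t) = -2 \sin(s) \cos(2 t) + 2 \sin(3 s) \cos(6 t)$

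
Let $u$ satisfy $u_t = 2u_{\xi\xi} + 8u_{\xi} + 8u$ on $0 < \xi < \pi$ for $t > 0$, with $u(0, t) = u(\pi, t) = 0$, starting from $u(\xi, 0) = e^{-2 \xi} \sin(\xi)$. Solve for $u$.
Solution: Substitute $u = e^{-2\xi}w$.
Then $u_{\xi} = e^{-2\xi}(w_{\xi} - 2w)$, $u_{\xi\xi} = e^{-2\xi}(w_{\xi\xi} - 4w_{\xi} + 4w)$, $u_t = e^{-2\xi}w_t$; substituting and dividing by $e^{-2\xi}$, the lower-order terms cancel: $w_t = 2w_{\xi\xi}$ (standard heat equation).
Data for $w$: $w(\xi,0) = e^{2\xi}u(\xi,0) = \sin(\xi)$. The boundary conditions carry over: $w(0,t) = w(\pi,t) = 0$.
Separating variables: $w = \sum c_n e^{-2n^2t} \sin(n\xi)$. From $w(\xi,0) = \sin(\xi)$: $c_1=1$.
So $w(\xi,t) = e^{-2 t} \sin(\xi)$, and $u(\xi,t) = e^{-2\xi}w(\xi,t)$.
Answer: $u(\xi, t) = e^{-2 \xi} e^{-2 t} \sin(\xi)$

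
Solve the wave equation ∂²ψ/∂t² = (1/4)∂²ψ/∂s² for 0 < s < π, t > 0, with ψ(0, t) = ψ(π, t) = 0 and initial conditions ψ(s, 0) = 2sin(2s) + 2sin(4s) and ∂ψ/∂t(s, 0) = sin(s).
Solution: Separating variables: ψ = Σ [A_n cos(ω_n t) + B_n sin(ω_n t)] sin(ns), ω_n = n/2. From ICs (B_n = velocity coefficient / ω_n): A_2=2, A_4=2, B_1=2.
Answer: ψ(s, t) = 2sin(s)sin(t/2) + 2sin(2s)cos(t) + 2sin(4s)cos(2t)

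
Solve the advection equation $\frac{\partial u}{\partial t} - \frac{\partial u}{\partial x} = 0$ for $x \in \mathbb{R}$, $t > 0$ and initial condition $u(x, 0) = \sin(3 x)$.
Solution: By method of characteristics (waves move left with speed 1):
Along characteristics $x + t =$ const, $u$ is constant, so $u(x,t) = f(x + t)$ with $f = u( \cdot , 0)$.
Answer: $u(x, t) = \sin(3 t + 3 x)$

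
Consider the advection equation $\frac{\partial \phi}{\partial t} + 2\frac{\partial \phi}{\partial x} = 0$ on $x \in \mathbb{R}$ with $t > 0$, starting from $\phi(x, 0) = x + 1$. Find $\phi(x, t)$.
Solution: By characteristics ($dx/dt = 2$), $\phi(x,t) = f(x - 2t)$ with $f = \phi( \cdot , 0)$.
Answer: $\phi(x, t) = -2 t + x + 1$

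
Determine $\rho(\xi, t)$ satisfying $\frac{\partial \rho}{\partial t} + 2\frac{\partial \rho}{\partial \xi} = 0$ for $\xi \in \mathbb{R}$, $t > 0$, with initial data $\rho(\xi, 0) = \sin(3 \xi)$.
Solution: By characteristics ($d\xi/dt = 2$), $\rho(\xi,t) = f(\xi - 2t)$ with $f = \rho( \cdot , 0)$.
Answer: $\rho(\xi, t) = \sin(3 \xi - 6 t)$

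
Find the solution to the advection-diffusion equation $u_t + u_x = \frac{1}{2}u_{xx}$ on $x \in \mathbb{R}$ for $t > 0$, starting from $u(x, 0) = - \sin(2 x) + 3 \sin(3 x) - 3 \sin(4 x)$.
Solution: Change to a moving frame: let $\eta = x - t$, $\sigma = t$ and write $u(x,t) = w(\eta,\sigma)$.
By the chain rule $u_t = w_{\sigma} - w_{\eta}$, $u_x = w_{\eta}$, $u_{xx} = w_{\eta\eta}$.
Then $u_t + u_x = w_{\sigma}$: the advection term cancels and the PDE becomes the heat equation $w_{\sigma} = \frac{1}{2}w_{\eta\eta}$ on $\eta \in \mathbb{R}$.
Initial data: $w(\eta,0) = u(\eta,0) = - \sin(2 \eta) + 3 \sin(3 \eta) - 3 \sin(4 \eta)$.
On $\eta \in \mathbb{R}$ each mode satisfies $(\sin(n\eta))'' = -n^2 \sin(n\eta)$, so $e^{-n^2\sigma/2} \sin(n\eta)$ solves the heat equation; by superposition $w(\eta,\sigma) = \sum c_n e^{-n^2\sigma/2} \sin(n\eta)$.
Reading off the coefficients: $c_2=-1, c_3=3, c_4=-3$, so $w(\eta,\sigma) = - e^{-2 \sigma} \sin(2 \eta) - 3 e^{-8 \sigma} \sin(4 \eta) + 3 e^{-9 \sigma/2} \sin(3 \eta)$.
Substituting back $\eta = x - t$, $\sigma = t$: $u(x,t) = w(x - t, t)$.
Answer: $u(x, t) = e^{-2 t} \sin(2 t - 2 x) + 3 e^{-8 t} \sin(4 t - 4 x) - 3 e^{-9 t/2} \sin(3 t - 3 x)$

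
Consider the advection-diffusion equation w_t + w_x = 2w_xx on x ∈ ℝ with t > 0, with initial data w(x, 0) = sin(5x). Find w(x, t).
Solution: Change to a moving frame: let η = x - t, σ = t and write w(x,t) = u(η,σ).
By the chain rule w_t = u_σ - u_η, w_x = u_η, w_xx = u_ηη.
Then w_t + w_x = u_σ: the advection term cancels and the PDE becomes the heat equation u_σ = 2u_ηη on η ∈ ℝ.
Initial data: u(η,0) = w(η,0) = sin(5η).
On η ∈ ℝ each mode satisfies (sin(nη))″ = -n² sin(nη), so exp(-2n²σ) sin(nη) solves the heat equation; by superposition u(η,σ) = Σ c_n exp(-2n²σ) sin(nη).
Reading off the coefficients: c_5=1, so u(η,σ) = exp(-50σ)sin(5η).
Substituting back η = x - t, σ = t: w(x,t) = u(x - t, t).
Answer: w(x, t) = -exp(-50t)sin(5t - 5x)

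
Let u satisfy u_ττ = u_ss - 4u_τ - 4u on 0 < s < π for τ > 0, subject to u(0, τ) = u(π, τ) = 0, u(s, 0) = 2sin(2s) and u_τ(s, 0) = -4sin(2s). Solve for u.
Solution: Substitute u = exp(-2τ)w, i.e. w = exp(2τ)u.
By the product rule, u_τ = exp(-2τ)(w_τ - 2w), u_ττ = exp(-2τ)(w_ττ - 4w_τ + 4w), u_ss = exp(-2τ)w_ss.
Substituting into the PDE and dividing by exp(-2τ): w_ττ - 4w_τ + 4w = w_ss - 4(w_τ - 2w) - 4w.
The lower-order terms cancel, leaving the standard wave equation w_ττ = w_ss.
Initial data for w: w(s,0) = u(s,0) = 2sin(2s); w_τ(s,0) = u_τ(s,0) + 2u(s,0) = 0. The boundary conditions carry over: w(0,τ) = w(π,τ) = 0.
Solve for w:
  Using separation of variables w = X(s)T(τ):
  Eigenfunctions: sin(ns), n = 1, 2, 3, ...
  General solution: w(s, τ) = Σ [A_n cos(n τ) + B_n sin(n τ)] sin(ns)
  From w(s,0) = 2sin(2s): A_2=2. From w_τ(s,0) = 0: all B_n = 0.
Hence w(s,τ) = 2sin(2s)cos(2τ).
Transform back: u(s,τ) = exp(-2τ)w(s,τ).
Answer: u(s, τ) = 2exp(-2τ)sin(2s)cos(2τ)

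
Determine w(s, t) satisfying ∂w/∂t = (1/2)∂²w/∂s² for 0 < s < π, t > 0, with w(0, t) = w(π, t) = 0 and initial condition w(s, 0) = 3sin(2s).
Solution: Using separation of variables w = X(s)T(t):
Eigenfunctions: sin(ns), n = 1, 2, 3, ...
General solution: w(s, t) = Σ c_n sin(ns) exp(-n² t/2)
Matching w(s,0) = 3sin(2s) term by term: c_2=3.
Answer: w(s, t) = 3exp(-2t)sin(2s)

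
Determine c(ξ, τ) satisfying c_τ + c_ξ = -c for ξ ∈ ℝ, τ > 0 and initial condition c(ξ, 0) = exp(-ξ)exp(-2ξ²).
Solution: Substitute c = exp(-ξ)u.
Then c_ξ = exp(-ξ)(u_ξ - u), c_τ = exp(-ξ)u_τ; substituting and dividing by exp(-ξ), the lower-order terms cancel: u_τ + u_ξ = 0 (standard advection equation).
Data for u: u(ξ,0) = exp(ξ)c(ξ,0) = exp(-2ξ²).
By characteristics (dξ/dτ = 1), u(ξ,τ) = f(ξ - τ) with f = u(·, 0).
So u(ξ,τ) = exp(-2(ξ - τ)²), and c(ξ,τ) = exp(-ξ)u(ξ,τ).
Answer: c(ξ, τ) = exp(-ξ)exp(-2(ξ - τ)²)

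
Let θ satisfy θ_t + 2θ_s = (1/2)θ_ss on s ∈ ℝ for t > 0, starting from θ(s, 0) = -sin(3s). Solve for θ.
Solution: Change to a moving frame: let η = s - 2t, σ = t and write θ(s,t) = u(η,σ).
By the chain rule θ_t = u_σ - 2u_η, θ_s = u_η, θ_ss = u_ηη.
Then θ_t + 2θ_s = u_σ: the advection term cancels and the PDE becomes the heat equation u_σ = (1/2)u_ηη on η ∈ ℝ.
Initial data: u(η,0) = θ(η,0) = -sin(3η).
On η ∈ ℝ each mode satisfies (sin(nη))″ = -n² sin(nη), so exp(-n²σ/2) sin(nη) solves the heat equation; by superposition u(η,σ) = Σ c_n exp(-n²σ/2) sin(nη).
Reading off the coefficients: c_3=-1, so u(η,σ) = -exp(-9σ/2)sin(3η).
Substituting back η = s - 2t, σ = t: θ(s,t) = u(s - 2t, t).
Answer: θ(s, t) = -exp(-9t/2)sin(3s - 6t)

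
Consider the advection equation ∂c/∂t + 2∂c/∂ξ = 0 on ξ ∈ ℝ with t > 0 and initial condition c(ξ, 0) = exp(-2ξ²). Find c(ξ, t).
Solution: By characteristics (dξ/dt = 2), c(ξ,t) = f(ξ - 2t) with f = c(·, 0).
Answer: c(ξ, t) = exp(-2(-2t + ξ)²)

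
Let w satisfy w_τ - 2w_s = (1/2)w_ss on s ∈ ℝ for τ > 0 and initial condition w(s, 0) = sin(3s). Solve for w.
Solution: Change to a moving frame: let η = s + 2τ, σ = τ and write w(s,τ) = u(η,σ).
By the chain rule w_τ = u_σ + 2u_η, w_s = u_η, w_ss = u_ηη.
Then w_τ - 2w_s = u_σ: the advection term cancels and the PDE becomes the heat equation u_σ = (1/2)u_ηη on η ∈ ℝ.
Initial data: u(η,0) = w(η,0) = sin(3η).
On η ∈ ℝ each mode satisfies (sin(nη))″ = -n² sin(nη), so exp(-n²σ/2) sin(nη) solves the heat equation; by superposition u(η,σ) = Σ c_n exp(-n²σ/2) sin(nη).
Reading off the coefficients: c_3=1, so u(η,σ) = exp(-9σ/2)sin(3η).
Substituting back η = s + 2τ, σ = τ: w(s,τ) = u(s + 2τ, τ).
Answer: w(s, τ) = exp(-9τ/2)sin(3s + 6τ)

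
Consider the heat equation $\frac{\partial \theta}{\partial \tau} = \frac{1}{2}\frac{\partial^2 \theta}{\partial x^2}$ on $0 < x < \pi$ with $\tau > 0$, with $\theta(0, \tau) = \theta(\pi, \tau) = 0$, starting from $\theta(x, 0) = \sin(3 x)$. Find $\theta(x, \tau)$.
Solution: Separating variables: $\theta = \sum c_n e^{-n^2\tau/2} \sin(nx)$. From $\theta(x,0) = \sin(3 x)$: $c_3=1$.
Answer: $\theta(x, \tau) = e^{-9 \tau/2} \sin(3 x)$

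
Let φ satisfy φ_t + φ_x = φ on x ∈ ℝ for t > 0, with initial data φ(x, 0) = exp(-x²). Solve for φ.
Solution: Substitute φ = exp(t)u.
Then φ_t = exp(t)(u_t + u), φ_x = exp(t)u_x; substituting and dividing by exp(t), the lower-order terms cancel: u_t + u_x = 0 (standard advection equation).
Data for u: u(x,0) = φ(x,0) = exp(-x²).
By characteristics (dx/dt = 1), u(x,t) = f(x - t) with f = u(·, 0).
So u(x,t) = exp(-(-t + x)²), and φ(x,t) = exp(t)u(x,t).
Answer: φ(x, t) = exp(t)exp(-(-t + x)²)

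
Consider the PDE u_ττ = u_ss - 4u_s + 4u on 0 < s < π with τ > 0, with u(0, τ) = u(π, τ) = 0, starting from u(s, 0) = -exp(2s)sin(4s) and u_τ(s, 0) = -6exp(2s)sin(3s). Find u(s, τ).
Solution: Substitute u = exp(2s)w, i.e. w = exp(-2s)u.
By the product rule, u_s = exp(2s)(w_s + 2w), u_ss = exp(2s)(w_ss + 4w_s + 4w), u_ττ = exp(2s)w_ττ.
Substituting into the PDE and dividing by exp(2s): w_ττ = (w_ss + 4w_s + 4w) - 4(w_s + 2w) + 4w.
The lower-order terms cancel, leaving the standard wave equation w_ττ = w_ss.
Initial data for w: w(s,0) = exp(-2s)u(s,0) = -sin(4s); w_τ(s,0) = exp(-2s)u_τ(s,0) = -6sin(3s). The boundary conditions carry over: w(0,τ) = w(π,τ) = 0.
Solve for w:
  Using separation of variables w = X(s)T(τ):
  Eigenfunctions: sin(ns), n = 1, 2, 3, ...
  General solution: w(s, τ) = Σ [A_n cos(n τ) + B_n sin(n τ)] sin(ns)
  From w(s,0) = -sin(4s): A_4=-1. From w_τ(s,0) = -6sin(3s), using w_τ(s,0) = Σ ω_n B_n sin(ns) with ω_n = n: B_3 = (-6)/3 = -2.
Hence w(s,τ) = -2sin(3s)sin(3τ) - sin(4s)cos(4τ).
Transform back: u(s,τ) = exp(2s)w(s,τ).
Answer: u(s, τ) = -2exp(2s)sin(3s)sin(3τ) - exp(2s)sin(4s)cos(4τ)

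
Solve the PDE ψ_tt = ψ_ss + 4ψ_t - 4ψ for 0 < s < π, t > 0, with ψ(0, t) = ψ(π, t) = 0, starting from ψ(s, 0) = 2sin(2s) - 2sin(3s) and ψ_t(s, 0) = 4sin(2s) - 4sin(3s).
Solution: Substitute ψ = exp(2t)u, i.e. u = exp(-2t)ψ.
By the product rule, ψ_t = exp(2t)(u_t + 2u), ψ_tt = exp(2t)(u_tt + 4u_t + 4u), ψ_ss = exp(2t)u_ss.
Substituting into the PDE and dividing by exp(2t): u_tt + 4u_t + 4u = u_ss + 4(u_t + 2u) - 4u.
The lower-order terms cancel, leaving the standard wave equation u_tt = u_ss.
Initial data for u: u(s,0) = ψ(s,0) = 2sin(2s) - 2sin(3s); u_t(s,0) = ψ_t(s,0) - 2ψ(s,0) = 0. The boundary conditions carry over: u(0,t) = u(π,t) = 0.
Solve for u:
  Using separation of variables u = X(s)T(t):
  Eigenfunctions: sin(ns), n = 1, 2, 3, ...
  General solution: u(s, t) = Σ [A_n cos(n t) + B_n sin(n t)] sin(ns)
  From u(s,0) = 2sin(2s) - 2sin(3s): A_2=2, A_3=-2. From u_t(s,0) = 0: all B_n = 0.
Hence u(s,t) = 2sin(2s)cos(2t) - 2sin(3s)cos(3t).
Transform back: ψ(s,t) = exp(2t)u(s,t).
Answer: ψ(s, t) = 2exp(2t)sin(2s)cos(2t) - 2exp(2t)sin(3s)cos(3t)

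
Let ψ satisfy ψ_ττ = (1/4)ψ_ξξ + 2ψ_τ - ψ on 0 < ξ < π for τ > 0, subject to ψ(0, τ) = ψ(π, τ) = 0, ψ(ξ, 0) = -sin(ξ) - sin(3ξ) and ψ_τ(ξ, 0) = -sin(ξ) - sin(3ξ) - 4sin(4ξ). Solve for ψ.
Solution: Substitute ψ = exp(τ)u.
Then ψ_τ = exp(τ)(u_τ + u), ψ_ττ = exp(τ)(u_ττ + 2u_τ + u), ψ_ξξ = exp(τ)u_ξξ; substituting and dividing by exp(τ), the lower-order terms cancel: u_ττ = (1/4)u_ξξ (standard wave equation).
Data for u: u(ξ,0) = ψ(ξ,0) = -sin(ξ) - sin(3ξ); u_τ(ξ,0) = ψ_τ(ξ,0) - ψ(ξ,0) = -4sin(4ξ). The boundary conditions carry over: u(0,τ) = u(π,τ) = 0.
Separating variables: u = Σ [A_n cos(ω_n τ) + B_n sin(ω_n τ)] sin(nξ), ω_n = n/2. From ICs (B_n = velocity coefficient / ω_n): A_1=-1, A_3=-1, B_4=-2.
So u(ξ,τ) = -sin(ξ)cos(τ/2) - sin(3ξ)cos(3τ/2) - 2sin(4ξ)sin(2τ), and ψ(ξ,τ) = exp(τ)u(ξ,τ).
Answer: ψ(ξ, τ) = -exp(τ)sin(ξ)cos(τ/2) - exp(τ)sin(3ξ)cos(3τ/2) - 2exp(τ)sin(4ξ)sin(2τ)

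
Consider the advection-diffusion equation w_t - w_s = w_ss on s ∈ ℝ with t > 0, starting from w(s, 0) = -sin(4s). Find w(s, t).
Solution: Change to a moving frame: let η = s + t, σ = t and write w(s,t) = u(η,σ).
By the chain rule w_t = u_σ + u_η, w_s = u_η, w_ss = u_ηη.
Then w_t - w_s = u_σ: the advection term cancels and the PDE becomes the heat equation u_σ = u_ηη on η ∈ ℝ.
Initial data: u(η,0) = w(η,0) = -sin(4η).
On η ∈ ℝ each mode satisfies (sin(nη))″ = -n² sin(nη), so exp(-n²σ) sin(nη) solves the heat equation; by superposition u(η,σ) = Σ c_n exp(-n²σ) sin(nη).
Reading off the coefficients: c_4=-1, so u(η,σ) = -exp(-16σ)sin(4η).
Substituting back η = s + t, σ = t: w(s,t) = u(s + t, t).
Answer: w(s, t) = -exp(-16t)sin(4s + 4t)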